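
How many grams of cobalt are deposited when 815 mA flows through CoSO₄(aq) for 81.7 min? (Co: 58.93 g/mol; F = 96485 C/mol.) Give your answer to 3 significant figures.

1.22 g

Charge passed = 0.815 × 4902 = 3995 C
n(e⁻) = Q/F = 3995/96485 = 0.04141 mol
Co²⁺ + 2e⁻ → Co, so n(Co) = 0.04141 / 2 = 0.02071 mol
m = 0.02071 × 58.93 = 1.22 g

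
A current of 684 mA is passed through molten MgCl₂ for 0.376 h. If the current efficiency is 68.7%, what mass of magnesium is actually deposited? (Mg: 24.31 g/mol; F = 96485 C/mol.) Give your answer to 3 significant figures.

Q = 0.684 × 1353.6 = 925.9 C
n(e⁻) = 925.9 / 96485 = 0.009596 mol
Mg²⁺ + 2e⁻ → Mg, so theoretical m(Mg) = 0.004798 × 24.31 = 0.1166 g
Actual mass = 68.7% × 0.1166 = 0.0801 g

0.0801 g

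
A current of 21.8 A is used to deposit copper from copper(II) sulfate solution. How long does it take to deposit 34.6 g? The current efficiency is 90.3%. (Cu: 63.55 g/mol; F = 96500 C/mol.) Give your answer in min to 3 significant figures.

n(Cu) = 34.6 / 63.55 = 0.5445 mol
Cu²⁺ + 2e⁻ → Cu, so n(e⁻) = 2 × 0.5445 = 1.089 mol
Q = 1.089 × 96500 / 0.903 = 1.164×10^5 C
t = Q / I = 1.164×10^5 / 21.8 = 5339 s = 89.0 min

89.0 min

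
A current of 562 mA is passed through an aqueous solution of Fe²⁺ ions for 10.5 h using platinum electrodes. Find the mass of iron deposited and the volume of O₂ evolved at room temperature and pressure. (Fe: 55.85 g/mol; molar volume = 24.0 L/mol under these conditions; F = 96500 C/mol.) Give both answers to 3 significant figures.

Q = 0.562 × 37800 = 21240 C; n(e⁻) = 21240 / 96500 = 0.2201 mol
Cathode: Fe²⁺ + 2e⁻ → Fe → n(Fe) = 0.2201/2 = 0.1101 mol → 6.15 g
Anode: 2H₂O → O₂ + 4H⁺ + 4e⁻ → n(O₂) = 0.2201/4 = 0.05503 mol → 1.32 L

6.15 g Fe; 1.32 L O₂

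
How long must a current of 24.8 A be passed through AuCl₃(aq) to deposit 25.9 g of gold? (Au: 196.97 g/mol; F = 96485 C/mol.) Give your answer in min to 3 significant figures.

n(Au) = 25.9 / 196.97 = 0.1315 mol
Au³⁺ + 3e⁻ → Au, so n(e⁻) = 3 × 0.1315 = 0.3945 mol
Q = 0.3945 × 96485 = 38060 C
t = Q / I = 38060 / 24.8 = 1535 s = 25.6 min

25.6 min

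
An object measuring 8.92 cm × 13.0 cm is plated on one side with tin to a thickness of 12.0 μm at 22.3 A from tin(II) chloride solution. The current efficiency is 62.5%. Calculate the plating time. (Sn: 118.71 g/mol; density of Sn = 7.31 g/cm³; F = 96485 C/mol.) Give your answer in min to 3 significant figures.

1.98 min

Plated area = 8.92 × 13.0 = 116.0 cm²
Volume = 116.0 × 12.0×10⁻⁴ cm = 0.1392 cm³
m(Sn) = 0.1392 × 7.31 = 1.018 g
n(Sn) = 1.018 / 118.71 = 0.008576 mol; n(e⁻) = 2 × 0.008576 = 0.01715 mol
Q = 0.01715 × 96485 / 0.625 = 2648 C
t = 2648 / 22.3 = 118.7 s = 1.98 min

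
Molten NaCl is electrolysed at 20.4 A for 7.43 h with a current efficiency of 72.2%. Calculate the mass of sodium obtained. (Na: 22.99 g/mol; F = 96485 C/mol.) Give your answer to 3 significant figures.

93.9 g

Q = 20.4 × 26748 = 5.457×10^5 C
n(e⁻) = 5.457×10^5 / 96485 = 5.656 mol
Na⁺ + e⁻ → Na, so theoretical m(Na) = 5.656 × 22.99 = 130.0 g
Actual mass = 72.2% × 130.0 = 93.9 g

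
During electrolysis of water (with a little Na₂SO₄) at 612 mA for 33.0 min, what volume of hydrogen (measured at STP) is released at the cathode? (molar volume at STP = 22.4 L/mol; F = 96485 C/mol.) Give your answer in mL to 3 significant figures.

Q = 0.612 A × 1980 s = 1212 C
n(e⁻) = Q/F = 1212/96485 = 0.01256 mol
2H⁺ + 2e⁻ → H₂, so n(H₂) = 0.01256 / 2 = 0.006280 mol
V = 0.006280 × 22.4 = 0.1407 L
= 141 mL

141 mL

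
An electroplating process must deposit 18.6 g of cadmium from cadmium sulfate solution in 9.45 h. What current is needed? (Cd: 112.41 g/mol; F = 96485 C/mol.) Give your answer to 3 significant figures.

n(Cd) = 18.6 / 112.41 = 0.1655 mol
Cd²⁺ + 2e⁻ → Cd, so n(e⁻) = 2 × 0.1655 = 0.3310 mol
Q = 0.3310 × 96485 = 31940 C
I = Q / t = 31940 / 34020 s = 0.939 A

0.939 A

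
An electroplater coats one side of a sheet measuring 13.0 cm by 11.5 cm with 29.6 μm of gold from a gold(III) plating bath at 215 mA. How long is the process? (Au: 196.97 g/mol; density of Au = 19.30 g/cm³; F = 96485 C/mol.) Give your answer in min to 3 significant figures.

973 min

Plated area = 13.0 × 11.5 = 149.5 cm²
Volume = 149.5 × 29.6×10⁻⁴ cm = 0.4425 cm³
m(Au) = 0.4425 × 19.30 = 8.540 g
n(Au) = 8.540 / 196.97 = 0.04336 mol; n(e⁻) = 3 × 0.04336 = 0.1301 mol
Q = 0.1301 × 96485 = 12550 C
t = 12550 / 0.215 = 58370 s = 973 min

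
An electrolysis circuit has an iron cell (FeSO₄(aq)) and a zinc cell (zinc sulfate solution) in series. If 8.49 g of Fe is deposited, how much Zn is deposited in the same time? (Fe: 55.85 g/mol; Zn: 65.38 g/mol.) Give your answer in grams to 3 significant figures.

9.94 g

n(Fe) = 8.49 / 55.85 = 0.1520 mol
Fe²⁺ + 2e⁻ → Fe, so n(e⁻) = 2 × 0.1520 = 0.3040 mol
The cells are in series, so the same charge (and hence the same n(e⁻) = 0.3040 mol) passes through both.
Zn²⁺ + 2e⁻ → Zn, so n(Zn) = 0.3040 / 2 = 0.1520 mol
m(Zn) = 0.1520 × 65.38 = 9.94 g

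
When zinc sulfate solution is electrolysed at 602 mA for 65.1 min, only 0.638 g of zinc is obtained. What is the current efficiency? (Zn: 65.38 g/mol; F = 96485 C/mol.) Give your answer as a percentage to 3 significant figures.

80.1%

Q = 0.602 × 3906 = 2351 C
n(e⁻) = 2351 / 96485 = 0.02437 mol
Zn²⁺ + 2e⁻ → Zn, so theoretical n(Zn) = 0.01219 mol → 0.7970 g
Efficiency = 0.638 / 0.7970 = 0.8005 = 80.1%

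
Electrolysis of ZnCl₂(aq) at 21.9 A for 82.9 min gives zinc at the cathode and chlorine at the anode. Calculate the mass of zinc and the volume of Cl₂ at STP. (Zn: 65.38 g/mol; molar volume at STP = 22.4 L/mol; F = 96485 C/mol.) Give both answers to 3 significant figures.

36.9 g Zn; 12.6 L Cl₂

Q = 21.9 × 4974 = 1.089×10^5 C; n(e⁻) = 1.089×10^5 / 96485 = 1.129 mol
Cathode: Zn²⁺ + 2e⁻ → Zn → n(Zn) = 1.129/2 = 0.5645 mol → 36.9 g
Anode: 2Cl⁻ → Cl₂ + 2e⁻ → n(Cl₂) = 1.129/2 = 0.5645 mol → 12.6 L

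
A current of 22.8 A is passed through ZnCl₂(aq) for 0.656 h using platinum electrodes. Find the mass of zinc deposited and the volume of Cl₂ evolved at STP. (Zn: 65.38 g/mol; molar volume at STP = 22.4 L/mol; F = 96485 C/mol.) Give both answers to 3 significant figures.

18.2 g Zn; 6.25 L Cl₂

Q = 22.8 × 2361.6 = 53840 C; n(e⁻) = 53840 / 96485 = 0.5580 mol
Cathode: Zn²⁺ + 2e⁻ → Zn → n(Zn) = 0.5580/2 = 0.2790 mol → 18.2 g
Anode: 2Cl⁻ → Cl₂ + 2e⁻ → n(Cl₂) = 0.5580/2 = 0.2790 mol → 6.25 L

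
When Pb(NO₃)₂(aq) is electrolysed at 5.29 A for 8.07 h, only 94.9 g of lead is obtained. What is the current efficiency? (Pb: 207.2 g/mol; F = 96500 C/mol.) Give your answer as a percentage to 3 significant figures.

57.5%

Q = 5.29 × 29052 = 1.537×10^5 C
n(e⁻) = 1.537×10^5 / 96500 = 1.593 mol
Pb²⁺ + 2e⁻ → Pb, so theoretical n(Pb) = 0.7965 mol → 165.0 g
Efficiency = 94.9 / 165.0 = 0.5752 = 57.5%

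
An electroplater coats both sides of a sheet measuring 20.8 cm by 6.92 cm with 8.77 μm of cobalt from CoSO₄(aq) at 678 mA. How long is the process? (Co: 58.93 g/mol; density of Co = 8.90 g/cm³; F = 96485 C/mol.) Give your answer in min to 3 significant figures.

Plated area = 2 × 20.8 × 6.92 = 287.9 cm²
Volume = 287.9 × 8.77×10⁻⁴ cm = 0.2525 cm³
m(Co) = 0.2525 × 8.90 = 2.247 g
n(Co) = 2.247 / 58.93 = 0.03813 mol; n(e⁻) = 2 × 0.03813 = 0.07626 mol
Q = 0.07626 × 96485 = 7358 C
t = 7358 / 0.678 = 10850 s = 181 min

181 min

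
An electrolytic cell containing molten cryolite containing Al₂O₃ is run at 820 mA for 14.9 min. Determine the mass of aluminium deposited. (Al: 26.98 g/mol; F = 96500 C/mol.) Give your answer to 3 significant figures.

0.0683 g

Q = It = 0.820 × 894 = 733.1 C
Moles of electrons = 733.1 / 96500 = 0.007597 mol
Al³⁺ + 3e⁻ → Al, so n(Al) = 0.007597 / 3 = 0.002532 mol
m = 0.002532 × 26.98 = 0.0683 g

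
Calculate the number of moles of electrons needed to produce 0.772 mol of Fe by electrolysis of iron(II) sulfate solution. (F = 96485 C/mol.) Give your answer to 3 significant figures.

Fe²⁺ + 2e⁻ → Fe, so n(e⁻) = 2 × 0.772 = 1.544 mol

1.54 mol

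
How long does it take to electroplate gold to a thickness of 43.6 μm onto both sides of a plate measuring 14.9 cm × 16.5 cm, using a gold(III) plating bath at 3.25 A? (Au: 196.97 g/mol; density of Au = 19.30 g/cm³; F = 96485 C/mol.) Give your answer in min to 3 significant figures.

Plated area = 2 × 14.9 × 16.5 = 491.7 cm²
Volume = 491.7 × 43.6×10⁻⁴ cm = 2.144 cm³
m(Au) = 2.144 × 19.30 = 41.38 g
n(Au) = 41.38 / 196.97 = 0.2101 mol; n(e⁻) = 3 × 0.2101 = 0.6303 mol
Q = 0.6303 × 96485 = 60810 C
t = 60810 / 3.25 = 18710 s = 312 min

312 min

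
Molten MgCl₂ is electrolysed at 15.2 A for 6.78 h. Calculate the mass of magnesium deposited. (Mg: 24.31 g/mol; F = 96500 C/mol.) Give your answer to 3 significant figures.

Charge passed = 15.2 × 24408 = 3.710×10^5 C
Moles of electrons = 3.710×10^5 / 96500 = 3.845 mol
Mg²⁺ + 2e⁻ → Mg, so n(Mg) = 3.845 / 2 = 1.923 mol
m = 1.923 × 24.31 = 46.7 g

46.7 g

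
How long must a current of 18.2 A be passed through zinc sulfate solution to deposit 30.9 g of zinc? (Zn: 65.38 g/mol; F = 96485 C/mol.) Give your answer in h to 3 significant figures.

n(Zn) = 30.9 / 65.38 = 0.4726 mol
Zn²⁺ + 2e⁻ → Zn, so n(e⁻) = 2 × 0.4726 = 0.9452 mol
Q = 0.9452 × 96485 = 91200 C
t = Q / I = 91200 / 18.2 = 5011 s = 1.39 h

1.39 h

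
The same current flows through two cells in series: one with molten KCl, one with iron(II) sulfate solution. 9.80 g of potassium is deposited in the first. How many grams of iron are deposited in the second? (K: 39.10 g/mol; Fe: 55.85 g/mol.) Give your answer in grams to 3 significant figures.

n(K) = 9.80 / 39.10 = 0.2506 mol
K⁺ + e⁻ → K, so n(e⁻) = 0.2506 mol
Since the cells are in series, n(e⁻) in the Fe cell is also 0.2506 mol.
Fe²⁺ + 2e⁻ → Fe, so n(Fe) = 0.2506 / 2 = 0.1253 mol
m(Fe) = 0.1253 × 55.85 = 7.00 g

7.00 g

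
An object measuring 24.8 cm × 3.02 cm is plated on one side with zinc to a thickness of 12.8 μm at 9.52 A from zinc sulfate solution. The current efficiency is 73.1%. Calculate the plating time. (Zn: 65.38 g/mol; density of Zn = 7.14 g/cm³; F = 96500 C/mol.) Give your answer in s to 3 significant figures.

290 s

Plated area = 24.8 × 3.02 = 74.90 cm²
Volume = 74.90 × 12.8×10⁻⁴ cm = 0.09587 cm³
m(Zn) = 0.09587 × 7.14 = 0.6845 g
n(Zn) = 0.6845 / 65.38 = 0.01047 mol; n(e⁻) = 2 × 0.01047 = 0.02094 mol
Q = 0.02094 × 96500 / 0.731 = 2764 C
t = 2764 / 9.52 = 290.3 s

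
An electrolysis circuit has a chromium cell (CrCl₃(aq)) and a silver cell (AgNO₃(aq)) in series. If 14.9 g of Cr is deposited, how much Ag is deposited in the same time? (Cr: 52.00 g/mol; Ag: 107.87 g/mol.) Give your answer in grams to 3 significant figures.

n(Cr) = 14.9 / 52.00 = 0.2865 mol
Cr³⁺ + 3e⁻ → Cr, so n(e⁻) = 3 × 0.2865 = 0.8595 mol
Same current for the same time ⇒ same n(e⁻) = 0.8595 mol in both cells.
Ag⁺ + e⁻ → Ag, so n(Ag) = 0.8595 mol
m(Ag) = 0.8595 × 107.87 = 92.7 g

92.7 g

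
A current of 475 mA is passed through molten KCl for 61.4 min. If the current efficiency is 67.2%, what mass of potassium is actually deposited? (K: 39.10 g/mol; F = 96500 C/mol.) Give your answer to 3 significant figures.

0.476 g

Q = 0.475 × 3684 = 1750 C
n(e⁻) = 1750 / 96500 = 0.01813 mol
K⁺ + e⁻ → K, so theoretical m(K) = 0.01813 × 39.10 = 0.7089 g
Actual mass = 67.2% × 0.7089 = 0.476 g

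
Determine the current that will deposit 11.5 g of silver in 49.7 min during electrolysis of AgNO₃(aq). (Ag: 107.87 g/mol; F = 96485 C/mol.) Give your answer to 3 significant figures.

3.45 A

n(Ag) = 11.5 / 107.87 = 0.1066 mol
Ag⁺ + e⁻ → Ag, so n(e⁻) = 0.1066 mol
Q = 0.1066 × 96485 = 10290 C
I = Q / t = 10290 / 2982 s = 3.45 A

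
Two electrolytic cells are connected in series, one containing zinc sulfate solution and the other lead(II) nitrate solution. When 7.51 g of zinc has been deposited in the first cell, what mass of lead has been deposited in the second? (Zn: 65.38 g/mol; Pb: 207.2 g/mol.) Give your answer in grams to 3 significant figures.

23.8 g

n(Zn) = 7.51 / 65.38 = 0.1149 mol
Zn²⁺ + 2e⁻ → Zn, so n(e⁻) = 2 × 0.1149 = 0.2298 mol
In series, the same 0.2298 mol of electrons flows through the second cell.
Pb²⁺ + 2e⁻ → Pb, so n(Pb) = 0.2298 / 2 = 0.1149 mol
m(Pb) = 0.1149 × 207.2 = 23.8 g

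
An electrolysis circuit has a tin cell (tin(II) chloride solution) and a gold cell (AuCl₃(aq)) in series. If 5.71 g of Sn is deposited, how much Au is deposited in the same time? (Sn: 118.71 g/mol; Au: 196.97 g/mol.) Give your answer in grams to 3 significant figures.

n(Sn) = 5.71 / 118.71 = 0.04810 mol
Sn²⁺ + 2e⁻ → Sn, so n(e⁻) = 2 × 0.04810 = 0.09620 mol
Same current for the same time ⇒ same n(e⁻) = 0.09620 mol in both cells.
Au³⁺ + 3e⁻ → Au, so n(Au) = 0.09620 / 3 = 0.03207 mol
m(Au) = 0.03207 × 196.97 = 6.32 g

6.32 g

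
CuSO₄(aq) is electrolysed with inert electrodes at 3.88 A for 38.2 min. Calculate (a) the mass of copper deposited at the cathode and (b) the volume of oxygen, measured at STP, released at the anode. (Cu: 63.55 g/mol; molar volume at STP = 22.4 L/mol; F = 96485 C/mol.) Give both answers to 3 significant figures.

Q = 3.88 × 2292 = 8893 C; n(e⁻) = 8893 / 96485 = 0.09217 mol
Cathode: Cu²⁺ + 2e⁻ → Cu → n(Cu) = 0.09217/2 = 0.04609 mol → 2.93 g
Anode: 2H₂O → O₂ + 4H⁺ + 4e⁻ → n(O₂) = 0.09217/4 = 0.02304 mol → 0.516 L

2.93 g Cu; 0.516 L O₂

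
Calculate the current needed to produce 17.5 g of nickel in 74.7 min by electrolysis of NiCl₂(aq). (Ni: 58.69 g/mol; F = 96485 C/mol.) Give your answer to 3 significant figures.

n(Ni) = 17.5 / 58.69 = 0.2982 mol
Ni²⁺ + 2e⁻ → Ni, so n(e⁻) = 2 × 0.2982 = 0.5964 mol
Q = 0.5964 × 96485 = 57540 C
I = Q / t = 57540 / 4482 s = 12.8 A

12.8 A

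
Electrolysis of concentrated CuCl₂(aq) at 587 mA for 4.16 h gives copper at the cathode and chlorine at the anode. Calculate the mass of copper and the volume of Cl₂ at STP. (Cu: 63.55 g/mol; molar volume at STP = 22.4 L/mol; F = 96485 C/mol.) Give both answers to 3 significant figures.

Q = 0.587 × 14976 = 8791 C; n(e⁻) = 8791 / 96485 = 0.09111 mol
Cathode: Cu²⁺ + 2e⁻ → Cu → n(Cu) = 0.09111/2 = 0.04556 mol → 2.90 g
Anode: 2Cl⁻ → Cl₂ + 2e⁻ → n(Cl₂) = 0.09111/2 = 0.04556 mol → 1.02 L

2.90 g Cu; 1.02 L Cl₂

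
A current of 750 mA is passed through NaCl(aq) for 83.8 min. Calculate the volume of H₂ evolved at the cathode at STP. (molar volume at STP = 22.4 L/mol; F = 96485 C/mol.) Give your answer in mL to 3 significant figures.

438 mL

Q = It = 0.750 × 5028 = 3771 C
n(e⁻) = 3771 / 96485 = 0.03908 mol
2H⁺ + 2e⁻ → H₂, so n(H₂) = 0.03908 / 2 = 0.01954 mol
V = 0.01954 × 22.4 = 0.4377 L
= 438 mL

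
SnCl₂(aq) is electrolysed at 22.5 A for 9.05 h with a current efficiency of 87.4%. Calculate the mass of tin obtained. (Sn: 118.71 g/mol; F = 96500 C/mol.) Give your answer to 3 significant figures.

Q = 22.5 × 32580 = 7.331×10^5 C
n(e⁻) = 7.331×10^5 / 96500 = 7.597 mol
Sn²⁺ + 2e⁻ → Sn, so theoretical m(Sn) = 3.799 × 118.71 = 451.0 g
Actual mass = 87.4% × 451.0 = 394 g

394 g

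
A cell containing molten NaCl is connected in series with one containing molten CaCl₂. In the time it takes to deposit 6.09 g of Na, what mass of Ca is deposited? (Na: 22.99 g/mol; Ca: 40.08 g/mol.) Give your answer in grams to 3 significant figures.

5.31 g

n(Na) = 6.09 / 22.99 = 0.2649 mol
Na⁺ + e⁻ → Na, so n(e⁻) = 0.2649 mol
Same current for the same time ⇒ same n(e⁻) = 0.2649 mol in both cells.
Ca²⁺ + 2e⁻ → Ca, so n(Ca) = 0.2649 / 2 = 0.1325 mol
m(Ca) = 0.1325 × 40.08 = 5.31 g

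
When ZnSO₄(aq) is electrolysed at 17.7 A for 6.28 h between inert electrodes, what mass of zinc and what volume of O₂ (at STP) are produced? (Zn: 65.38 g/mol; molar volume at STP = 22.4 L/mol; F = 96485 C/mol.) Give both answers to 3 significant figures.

136 g Zn; 23.2 L O₂

Q = 17.7 × 22608 = 4.002×10^5 C; n(e⁻) = 4.002×10^5 / 96485 = 4.148 mol
Cathode: Zn²⁺ + 2e⁻ → Zn → n(Zn) = 4.148/2 = 2.074 mol → 136 g
Anode: 2H₂O → O₂ + 4H⁺ + 4e⁻ → n(O₂) = 4.148/4 = 1.037 mol → 23.2 L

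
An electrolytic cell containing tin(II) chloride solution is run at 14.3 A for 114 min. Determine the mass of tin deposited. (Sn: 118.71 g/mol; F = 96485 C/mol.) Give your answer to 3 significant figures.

60.2 g

Q = It = 14.3 × 6840 = 97810 C
Moles of electrons = 97810 / 96485 = 1.014 mol
Sn²⁺ + 2e⁻ → Sn, so n(Sn) = 1.014 / 2 = 0.5070 mol
m = 0.5070 × 118.71 = 60.2 g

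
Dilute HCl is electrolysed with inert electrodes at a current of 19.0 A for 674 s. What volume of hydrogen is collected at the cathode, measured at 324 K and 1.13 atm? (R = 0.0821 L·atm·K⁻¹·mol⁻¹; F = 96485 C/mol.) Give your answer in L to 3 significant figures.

Q = It = 19.0 × 674 = 12810 C
n(e⁻) = 12810 / 96485 = 0.1328 mol
2H⁺ + 2e⁻ → H₂, so n(H₂) = 0.1328 / 2 = 0.06640 mol
V = nRT/P = 0.06640 × 0.0821 × 324 / 1.13 = 1.563 L

1.56 L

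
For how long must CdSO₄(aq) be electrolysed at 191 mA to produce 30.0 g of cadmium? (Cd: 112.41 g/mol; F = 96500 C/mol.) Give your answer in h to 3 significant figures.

n(Cd) = 30.0 / 112.41 = 0.2669 mol
Cd²⁺ + 2e⁻ → Cd, so n(e⁻) = 2 × 0.2669 = 0.5338 mol
Q = 0.5338 × 96500 = 51510 C
t = Q / I = 51510 / 0.191 = 2.697×10^5 s = 74.9 h

74.9 h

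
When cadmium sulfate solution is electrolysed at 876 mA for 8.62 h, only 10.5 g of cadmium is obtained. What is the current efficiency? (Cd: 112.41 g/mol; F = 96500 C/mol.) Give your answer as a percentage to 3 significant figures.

Q = 0.876 × 31032 = 27180 C
n(e⁻) = 27180 / 96500 = 0.2817 mol
Cd²⁺ + 2e⁻ → Cd, so theoretical n(Cd) = 0.1409 mol → 15.84 g
Efficiency = 10.5 / 15.84 = 0.6629 = 66.3%

66.3%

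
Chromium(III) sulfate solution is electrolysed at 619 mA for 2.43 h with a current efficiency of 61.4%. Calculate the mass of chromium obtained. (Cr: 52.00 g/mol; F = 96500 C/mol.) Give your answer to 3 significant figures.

0.597 g

Q = 0.619 × 8748 = 5415 C
n(e⁻) = 5415 / 96500 = 0.05611 mol
Cr³⁺ + 3e⁻ → Cr, so theoretical m(Cr) = 0.01870 × 52.00 = 0.9724 g
Actual mass = 61.4% × 0.9724 = 0.597 g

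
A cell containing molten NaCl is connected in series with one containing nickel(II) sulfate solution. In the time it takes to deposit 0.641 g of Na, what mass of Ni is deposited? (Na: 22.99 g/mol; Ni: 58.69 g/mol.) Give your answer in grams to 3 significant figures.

0.818 g

n(Na) = 0.641 / 22.99 = 0.02788 mol
Na⁺ + e⁻ → Na, so n(e⁻) = 0.02788 mol
Since the cells are in series, n(e⁻) in the Ni cell is also 0.02788 mol.
Ni²⁺ + 2e⁻ → Ni, so n(Ni) = 0.02788 / 2 = 0.01394 mol
m(Ni) = 0.01394 × 58.69 = 0.818 g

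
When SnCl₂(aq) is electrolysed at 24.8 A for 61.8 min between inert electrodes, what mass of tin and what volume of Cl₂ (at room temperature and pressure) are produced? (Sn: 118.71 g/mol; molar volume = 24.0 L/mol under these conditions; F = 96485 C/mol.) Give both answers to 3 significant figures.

56.6 g Sn; 11.4 L Cl₂

Q = 24.8 × 3708 = 91960 C; n(e⁻) = 91960 / 96485 = 0.9531 mol
Cathode: Sn²⁺ + 2e⁻ → Sn → n(Sn) = 0.9531/2 = 0.4766 mol → 56.6 g
Anode: 2Cl⁻ → Cl₂ + 2e⁻ → n(Cl₂) = 0.9531/2 = 0.4766 mol → 11.4 L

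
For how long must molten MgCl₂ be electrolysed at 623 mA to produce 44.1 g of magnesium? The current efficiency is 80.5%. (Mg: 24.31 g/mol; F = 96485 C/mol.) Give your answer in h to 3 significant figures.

n(Mg) = 44.1 / 24.31 = 1.814 mol
Mg²⁺ + 2e⁻ → Mg, so n(e⁻) = 2 × 1.814 = 3.628 mol
Q = 3.628 × 96485 / 0.805 = 4.348×10^5 C
t = Q / I = 4.348×10^5 / 0.623 = 6.979×10^5 s = 194 h

194 h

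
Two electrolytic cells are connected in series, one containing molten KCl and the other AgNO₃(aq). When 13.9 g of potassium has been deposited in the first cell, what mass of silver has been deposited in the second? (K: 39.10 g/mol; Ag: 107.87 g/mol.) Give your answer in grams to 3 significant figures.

n(K) = 13.9 / 39.10 = 0.3555 mol
K⁺ + e⁻ → K, so n(e⁻) = 0.3555 mol
The cells are in series, so the same charge (and hence the same n(e⁻) = 0.3555 mol) passes through both.
Ag⁺ + e⁻ → Ag, so n(Ag) = 0.3555 mol
m(Ag) = 0.3555 × 107.87 = 38.3 g

38.3 g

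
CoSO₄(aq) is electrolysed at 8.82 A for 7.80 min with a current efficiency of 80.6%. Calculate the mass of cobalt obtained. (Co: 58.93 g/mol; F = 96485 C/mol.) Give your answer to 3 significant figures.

Q = 8.82 × 468 = 4128 C
n(e⁻) = 4128 / 96485 = 0.04278 mol
Co²⁺ + 2e⁻ → Co, so theoretical m(Co) = 0.02139 × 58.93 = 1.261 g
Actual mass = 80.6% × 1.261 = 1.02 g

1.02 g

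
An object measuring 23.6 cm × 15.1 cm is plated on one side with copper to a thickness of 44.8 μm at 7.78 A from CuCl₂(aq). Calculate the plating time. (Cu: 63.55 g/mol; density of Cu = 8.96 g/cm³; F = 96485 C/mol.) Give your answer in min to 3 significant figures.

Plated area = 23.6 × 15.1 = 356.4 cm²
Volume = 356.4 × 44.8×10⁻⁴ cm = 1.597 cm³
m(Cu) = 1.597 × 8.96 = 14.31 g
n(Cu) = 14.31 / 63.55 = 0.2252 mol; n(e⁻) = 2 × 0.2252 = 0.4504 mol
Q = 0.4504 × 96485 = 43460 C
t = 43460 / 7.78 = 5586 s = 93.1 min

93.1 min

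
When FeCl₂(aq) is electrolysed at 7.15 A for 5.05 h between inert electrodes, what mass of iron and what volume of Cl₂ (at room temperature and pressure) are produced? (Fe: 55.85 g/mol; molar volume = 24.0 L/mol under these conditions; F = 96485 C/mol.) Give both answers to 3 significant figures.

37.6 g Fe; 16.2 L Cl₂

Q = 7.15 × 18180 = 1.300×10^5 C; n(e⁻) = 1.300×10^5 / 96485 = 1.347 mol
Cathode: Fe²⁺ + 2e⁻ → Fe → n(Fe) = 1.347/2 = 0.6735 mol → 37.6 g
Anode: 2Cl⁻ → Cl₂ + 2e⁻ → n(Cl₂) = 1.347/2 = 0.6735 mol → 16.2 L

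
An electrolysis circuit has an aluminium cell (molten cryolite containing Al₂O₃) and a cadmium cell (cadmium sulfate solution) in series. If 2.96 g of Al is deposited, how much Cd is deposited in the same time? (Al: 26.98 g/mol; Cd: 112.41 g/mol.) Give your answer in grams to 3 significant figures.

18.5 g

n(Al) = 2.96 / 26.98 = 0.1097 mol
Al³⁺ + 3e⁻ → Al, so n(e⁻) = 3 × 0.1097 = 0.3291 mol
In series, the same 0.3291 mol of electrons flows through the second cell.
Cd²⁺ + 2e⁻ → Cd, so n(Cd) = 0.3291 / 2 = 0.1646 mol
m(Cd) = 0.1646 × 112.41 = 18.5 g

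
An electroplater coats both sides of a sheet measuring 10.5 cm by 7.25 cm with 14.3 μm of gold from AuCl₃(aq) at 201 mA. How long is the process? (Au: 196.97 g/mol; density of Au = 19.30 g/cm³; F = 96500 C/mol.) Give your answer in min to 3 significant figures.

512 min

Plated area = 2 × 10.5 × 7.25 = 152.3 cm²
Volume = 152.3 × 14.3×10⁻⁴ cm = 0.2178 cm³
m(Au) = 0.2178 × 19.30 = 4.204 g
n(Au) = 4.204 / 196.97 = 0.02134 mol; n(e⁻) = 3 × 0.02134 = 0.06402 mol
Q = 0.06402 × 96500 = 6178 C
t = 6178 / 0.201 = 30740 s = 512 min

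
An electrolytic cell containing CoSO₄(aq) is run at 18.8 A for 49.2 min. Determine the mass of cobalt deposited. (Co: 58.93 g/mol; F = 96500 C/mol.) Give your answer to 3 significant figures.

16.9 g

Q = 18.8 A × 2952 s = 55500 C
n(e⁻) = 55500 / 96500 = 0.5751 mol
Co²⁺ + 2e⁻ → Co, so n(Co) = 0.5751 / 2 = 0.2876 mol
m = 0.2876 × 58.93 = 16.9 g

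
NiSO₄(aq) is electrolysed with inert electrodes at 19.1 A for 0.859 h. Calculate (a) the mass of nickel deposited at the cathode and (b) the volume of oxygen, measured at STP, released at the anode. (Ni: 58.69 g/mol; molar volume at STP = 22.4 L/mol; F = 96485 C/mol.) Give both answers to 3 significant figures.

Q = 19.1 × 3092.4 = 59060 C; n(e⁻) = 59060 / 96485 = 0.6121 mol
Cathode: Ni²⁺ + 2e⁻ → Ni → n(Ni) = 0.6121/2 = 0.3061 mol → 18.0 g
Anode: 2H₂O → O₂ + 4H⁺ + 4e⁻ → n(O₂) = 0.6121/4 = 0.1530 mol → 3.43 L

18.0 g Ni; 3.43 L O₂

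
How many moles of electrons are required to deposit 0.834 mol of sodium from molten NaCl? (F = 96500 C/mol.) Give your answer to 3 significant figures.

Na⁺ + e⁻ → Na, so n(e⁻) = 1 × 0.834 = 0.8340 mol

0.834 mol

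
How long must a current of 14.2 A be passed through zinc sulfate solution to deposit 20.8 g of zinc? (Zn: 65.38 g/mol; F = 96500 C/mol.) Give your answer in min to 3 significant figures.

n(Zn) = 20.8 / 65.38 = 0.3181 mol
Zn²⁺ + 2e⁻ → Zn, so n(e⁻) = 2 × 0.3181 = 0.6362 mol
Q = 0.6362 × 96500 = 61390 C
t = Q / I = 61390 / 14.2 = 4323 s = 72.1 min

72.1 min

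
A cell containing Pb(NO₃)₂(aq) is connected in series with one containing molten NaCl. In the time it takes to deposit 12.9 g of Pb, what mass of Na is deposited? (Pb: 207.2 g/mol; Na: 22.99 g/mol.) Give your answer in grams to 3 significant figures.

n(Pb) = 12.9 / 207.2 = 0.06226 mol
Pb²⁺ + 2e⁻ → Pb, so n(e⁻) = 2 × 0.06226 = 0.1245 mol
In series, the same 0.1245 mol of electrons flows through the second cell.
Na⁺ + e⁻ → Na, so n(Na) = 0.1245 mol
m(Na) = 0.1245 × 22.99 = 2.86 g

2.86 g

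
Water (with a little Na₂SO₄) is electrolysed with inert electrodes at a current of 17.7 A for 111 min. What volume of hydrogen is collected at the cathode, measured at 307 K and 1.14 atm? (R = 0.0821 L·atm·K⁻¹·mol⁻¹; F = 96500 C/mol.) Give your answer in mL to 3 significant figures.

13500 mL

Charge passed = 17.7 × 6660 = 1.179×10^5 C
n(e⁻) = 1.179×10^5 / 96500 = 1.222 mol
2H⁺ + 2e⁻ → H₂, so n(H₂) = 1.222 / 2 = 0.6110 mol
V = nRT/P = 0.6110 × 0.0821 × 307 / 1.14 = 13.51 L
= 13500 mL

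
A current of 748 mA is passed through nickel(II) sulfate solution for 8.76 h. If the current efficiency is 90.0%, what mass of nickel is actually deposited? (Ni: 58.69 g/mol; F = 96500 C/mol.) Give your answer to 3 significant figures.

6.46 g

Q = 0.748 × 31536 = 23590 C
n(e⁻) = 23590 / 96500 = 0.2445 mol
Ni²⁺ + 2e⁻ → Ni, so theoretical m(Ni) = 0.1223 × 58.69 = 7.178 g
Actual mass = 90.0% × 7.178 = 6.46 g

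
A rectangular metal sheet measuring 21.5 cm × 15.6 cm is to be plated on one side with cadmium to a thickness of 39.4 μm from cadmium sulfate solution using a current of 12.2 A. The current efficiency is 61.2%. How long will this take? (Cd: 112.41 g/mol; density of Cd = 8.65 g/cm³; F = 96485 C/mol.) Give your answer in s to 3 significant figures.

2630 s

Plated area = 21.5 × 15.6 = 335.4 cm²
Volume = 335.4 × 39.4×10⁻⁴ cm = 1.321 cm³
m(Cd) = 1.321 × 8.65 = 11.43 g
n(Cd) = 11.43 / 112.41 = 0.1017 mol; n(e⁻) = 2 × 0.1017 = 0.2034 mol
Q = 0.2034 × 96485 / 0.612 = 32070 C
t = 32070 / 12.2 = 2629 s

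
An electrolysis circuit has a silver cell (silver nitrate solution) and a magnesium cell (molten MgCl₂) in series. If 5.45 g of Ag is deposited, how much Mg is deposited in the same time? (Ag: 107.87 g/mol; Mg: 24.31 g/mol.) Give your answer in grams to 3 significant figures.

0.614 g

n(Ag) = 5.45 / 107.87 = 0.05052 mol
Ag⁺ + e⁻ → Ag, so n(e⁻) = 0.05052 mol
In series, the same 0.05052 mol of electrons flows through the second cell.
Mg²⁺ + 2e⁻ → Mg, so n(Mg) = 0.05052 / 2 = 0.02526 mol
m(Mg) = 0.02526 × 24.31 = 0.614 g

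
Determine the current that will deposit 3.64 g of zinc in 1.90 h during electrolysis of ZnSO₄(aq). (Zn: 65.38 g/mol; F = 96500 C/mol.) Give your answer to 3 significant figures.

n(Zn) = 3.64 / 65.38 = 0.05567 mol
Zn²⁺ + 2e⁻ → Zn, so n(e⁻) = 2 × 0.05567 = 0.1113 mol
Q = 0.1113 × 96500 = 10740 C
I = Q / t = 10740 / 6840 s = 1.57 A

1.57 A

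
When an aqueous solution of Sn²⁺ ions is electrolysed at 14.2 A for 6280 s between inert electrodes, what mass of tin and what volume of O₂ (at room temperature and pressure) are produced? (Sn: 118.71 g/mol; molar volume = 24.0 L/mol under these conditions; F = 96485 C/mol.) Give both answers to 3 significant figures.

54.9 g Sn; 5.55 L O₂

Q = 14.2 × 6280 = 89180 C; n(e⁻) = 89180 / 96485 = 0.9243 mol
Cathode: Sn²⁺ + 2e⁻ → Sn → n(Sn) = 0.9243/2 = 0.4622 mol → 54.9 g
Anode: 2H₂O → O₂ + 4H⁺ + 4e⁻ → n(O₂) = 0.9243/4 = 0.2311 mol → 5.55 L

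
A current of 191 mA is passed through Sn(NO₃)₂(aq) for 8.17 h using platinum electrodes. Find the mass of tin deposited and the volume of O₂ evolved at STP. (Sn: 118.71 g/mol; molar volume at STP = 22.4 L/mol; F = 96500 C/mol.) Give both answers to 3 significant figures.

3.46 g Sn; 0.326 L O₂

Q = 0.191 × 29412 = 5618 C; n(e⁻) = 5618 / 96500 = 0.05822 mol
Cathode: Sn²⁺ + 2e⁻ → Sn → n(Sn) = 0.05822/2 = 0.02911 mol → 3.46 g
Anode: 2H₂O → O₂ + 4H⁺ + 4e⁻ → n(O₂) = 0.05822/4 = 0.01456 mol → 0.326 L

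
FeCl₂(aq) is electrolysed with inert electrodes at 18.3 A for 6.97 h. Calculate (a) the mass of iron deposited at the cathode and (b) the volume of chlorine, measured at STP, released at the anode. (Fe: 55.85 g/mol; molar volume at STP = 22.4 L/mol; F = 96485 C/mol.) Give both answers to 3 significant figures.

Q = 18.3 × 25092 = 4.592×10^5 C; n(e⁻) = 4.592×10^5 / 96485 = 4.759 mol
Cathode: Fe²⁺ + 2e⁻ → Fe → n(Fe) = 4.759/2 = 2.380 mol → 133 g
Anode: 2Cl⁻ → Cl₂ + 2e⁻ → n(Cl₂) = 4.759/2 = 2.380 mol → 53.3 L

133 g Fe; 53.3 L Cl₂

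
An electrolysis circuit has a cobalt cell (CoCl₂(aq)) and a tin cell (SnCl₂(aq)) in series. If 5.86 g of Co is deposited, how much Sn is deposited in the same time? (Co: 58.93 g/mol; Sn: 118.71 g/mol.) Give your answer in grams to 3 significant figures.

11.8 g

n(Co) = 5.86 / 58.93 = 0.09944 mol
Co²⁺ + 2e⁻ → Co, so n(e⁻) = 2 × 0.09944 = 0.1989 mol
The cells are in series, so the same charge (and hence the same n(e⁻) = 0.1989 mol) passes through both.
Sn²⁺ + 2e⁻ → Sn, so n(Sn) = 0.1989 / 2 = 0.09945 mol
m(Sn) = 0.09945 × 118.71 = 11.8 g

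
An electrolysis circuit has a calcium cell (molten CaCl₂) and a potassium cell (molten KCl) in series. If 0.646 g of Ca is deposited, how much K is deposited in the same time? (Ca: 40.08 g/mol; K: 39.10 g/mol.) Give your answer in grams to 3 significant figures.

1.26 g

n(Ca) = 0.646 / 40.08 = 0.01612 mol
Ca²⁺ + 2e⁻ → Ca, so n(e⁻) = 2 × 0.01612 = 0.03224 mol
Since the cells are in series, n(e⁻) in the K cell is also 0.03224 mol.
K⁺ + e⁻ → K, so n(K) = 0.03224 mol
m(K) = 0.03224 × 39.10 = 1.26 g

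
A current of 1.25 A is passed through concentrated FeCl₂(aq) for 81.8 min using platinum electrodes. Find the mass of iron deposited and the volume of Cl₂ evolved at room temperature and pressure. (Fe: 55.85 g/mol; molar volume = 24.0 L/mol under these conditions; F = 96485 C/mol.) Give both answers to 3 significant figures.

Q = 1.25 × 4908 = 6135 C; n(e⁻) = 6135 / 96485 = 0.06359 mol
Cathode: Fe²⁺ + 2e⁻ → Fe → n(Fe) = 0.06359/2 = 0.03180 mol → 1.78 g
Anode: 2Cl⁻ → Cl₂ + 2e⁻ → n(Cl₂) = 0.06359/2 = 0.03180 mol → 0.763 L

1.78 g Fe; 0.763 L Cl₂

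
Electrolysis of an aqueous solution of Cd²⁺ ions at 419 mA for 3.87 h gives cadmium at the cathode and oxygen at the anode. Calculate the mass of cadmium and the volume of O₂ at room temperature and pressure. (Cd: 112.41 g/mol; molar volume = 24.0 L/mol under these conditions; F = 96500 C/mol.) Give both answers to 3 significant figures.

Q = 0.419 × 13932 = 5838 C; n(e⁻) = 5838 / 96500 = 0.06050 mol
Cathode: Cd²⁺ + 2e⁻ → Cd → n(Cd) = 0.06050/2 = 0.03025 mol → 3.40 g
Anode: 2H₂O → O₂ + 4H⁺ + 4e⁻ → n(O₂) = 0.06050/4 = 0.01513 mol → 0.363 L

3.40 g Cd; 0.363 L O₂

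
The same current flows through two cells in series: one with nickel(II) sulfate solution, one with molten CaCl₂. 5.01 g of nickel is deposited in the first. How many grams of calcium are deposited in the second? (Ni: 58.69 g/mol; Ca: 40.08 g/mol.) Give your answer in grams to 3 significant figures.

3.42 g

n(Ni) = 5.01 / 58.69 = 0.08536 mol
Ni²⁺ + 2e⁻ → Ni, so n(e⁻) = 2 × 0.08536 = 0.1707 mol
Since the cells are in series, n(e⁻) in the Ca cell is also 0.1707 mol.
Ca²⁺ + 2e⁻ → Ca, so n(Ca) = 0.1707 / 2 = 0.08535 mol
m(Ca) = 0.08535 × 40.08 = 3.42 g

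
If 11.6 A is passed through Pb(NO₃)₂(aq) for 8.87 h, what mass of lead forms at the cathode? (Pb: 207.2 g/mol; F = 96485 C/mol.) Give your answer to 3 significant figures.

Q = It = 11.6 × 31932 = 3.704×10^5 C
Moles of electrons = 3.704×10^5 / 96485 = 3.839 mol
Pb²⁺ + 2e⁻ → Pb, so n(Pb) = 3.839 / 2 = 1.920 mol
m = 1.920 × 207.2 = 398 g

398 g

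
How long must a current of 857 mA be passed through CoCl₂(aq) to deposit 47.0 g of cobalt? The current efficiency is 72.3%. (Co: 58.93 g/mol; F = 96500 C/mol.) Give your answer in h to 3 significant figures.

69.0 h

n(Co) = 47.0 / 58.93 = 0.7976 mol
Co²⁺ + 2e⁻ → Co, so n(e⁻) = 2 × 0.7976 = 1.595 mol
Q = 1.595 × 96500 / 0.723 = 2.129×10^5 C
t = Q / I = 2.129×10^5 / 0.857 = 2.484×10^5 s = 69.0 h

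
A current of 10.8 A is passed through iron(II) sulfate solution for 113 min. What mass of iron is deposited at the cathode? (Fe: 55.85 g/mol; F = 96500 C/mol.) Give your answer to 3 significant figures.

Q = It = 10.8 × 6780 = 73220 C
n(e⁻) = Q/F = 73220/96500 = 0.7588 mol
Fe²⁺ + 2e⁻ → Fe, so n(Fe) = 0.7588 / 2 = 0.3794 mol
m = 0.3794 × 55.85 = 21.2 g

21.2 g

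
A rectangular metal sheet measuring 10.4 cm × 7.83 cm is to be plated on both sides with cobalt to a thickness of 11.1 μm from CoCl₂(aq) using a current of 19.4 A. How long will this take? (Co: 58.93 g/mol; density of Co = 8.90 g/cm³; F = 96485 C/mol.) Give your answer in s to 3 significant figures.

272 s

Plated area = 2 × 10.4 × 7.83 = 162.9 cm²
Volume = 162.9 × 11.1×10⁻⁴ cm = 0.1808 cm³
m(Co) = 0.1808 × 8.90 = 1.609 g
n(Co) = 1.609 / 58.93 = 0.02730 mol; n(e⁻) = 2 × 0.02730 = 0.05460 mol
Q = 0.05460 × 96485 = 5268 C
t = 5268 / 19.4 = 271.5 s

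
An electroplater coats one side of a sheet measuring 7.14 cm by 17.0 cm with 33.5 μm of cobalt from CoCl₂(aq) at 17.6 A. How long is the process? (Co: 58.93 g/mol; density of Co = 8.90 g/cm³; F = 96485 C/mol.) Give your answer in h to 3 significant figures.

0.187 h

Plated area = 7.14 × 17.0 = 121.4 cm²
Volume = 121.4 × 33.5×10⁻⁴ cm = 0.4067 cm³
m(Co) = 0.4067 × 8.90 = 3.620 g
n(Co) = 3.620 / 58.93 = 0.06143 mol; n(e⁻) = 2 × 0.06143 = 0.1229 mol
Q = 0.1229 × 96485 = 11860 C
t = 11860 / 17.6 = 673.9 s = 0.187 h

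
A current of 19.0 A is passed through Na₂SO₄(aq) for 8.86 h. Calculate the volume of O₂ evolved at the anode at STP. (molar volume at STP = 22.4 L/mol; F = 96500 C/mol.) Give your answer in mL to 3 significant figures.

Q = It = 19.0 × 31896 = 6.060×10^5 C
Moles of electrons = 6.060×10^5 / 96500 = 6.280 mol
2H₂O → O₂ + 4H⁺ + 4e⁻, so n(O₂) = 6.280 / 4 = 1.570 mol
V = 1.570 × 22.4 = 35.17 L
= 35200 mL

35200 mL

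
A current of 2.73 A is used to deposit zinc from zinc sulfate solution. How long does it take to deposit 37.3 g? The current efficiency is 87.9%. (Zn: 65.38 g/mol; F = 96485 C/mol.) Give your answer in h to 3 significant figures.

12.7 h

n(Zn) = 37.3 / 65.38 = 0.5705 mol
Zn²⁺ + 2e⁻ → Zn, so n(e⁻) = 2 × 0.5705 = 1.141 mol
Q = 1.141 × 96485 / 0.879 = 1.252×10^5 C
t = Q / I = 1.252×10^5 / 2.73 = 45860 s = 12.7 h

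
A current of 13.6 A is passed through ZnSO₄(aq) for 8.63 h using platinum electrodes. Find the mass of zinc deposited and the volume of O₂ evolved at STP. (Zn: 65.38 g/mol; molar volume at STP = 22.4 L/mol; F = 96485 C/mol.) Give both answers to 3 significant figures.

Q = 13.6 × 31068 = 4.225×10^5 C; n(e⁻) = 4.225×10^5 / 96485 = 4.379 mol
Cathode: Zn²⁺ + 2e⁻ → Zn → n(Zn) = 4.379/2 = 2.190 mol → 143 g
Anode: 2H₂O → O₂ + 4H⁺ + 4e⁻ → n(O₂) = 4.379/4 = 1.095 mol → 24.5 L

143 g Zn; 24.5 L O₂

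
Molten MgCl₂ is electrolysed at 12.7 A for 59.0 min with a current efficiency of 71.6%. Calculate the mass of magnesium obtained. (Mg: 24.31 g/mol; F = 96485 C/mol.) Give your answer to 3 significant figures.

Q = 12.7 × 3540 = 44960 C
n(e⁻) = 44960 / 96485 = 0.4660 mol
Mg²⁺ + 2e⁻ → Mg, so theoretical m(Mg) = 0.2330 × 24.31 = 5.664 g
Actual mass = 71.6% × 5.664 = 4.06 g

4.06 g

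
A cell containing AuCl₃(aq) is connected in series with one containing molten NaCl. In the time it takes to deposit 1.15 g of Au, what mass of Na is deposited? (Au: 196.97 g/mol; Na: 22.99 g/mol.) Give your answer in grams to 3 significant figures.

0.403 g

n(Au) = 1.15 / 196.97 = 0.005838 mol
Au³⁺ + 3e⁻ → Au, so n(e⁻) = 3 × 0.005838 = 0.01751 mol
Since the cells are in series, n(e⁻) in the Na cell is also 0.01751 mol.
Na⁺ + e⁻ → Na, so n(Na) = 0.01751 mol
m(Na) = 0.01751 × 22.99 = 0.403 g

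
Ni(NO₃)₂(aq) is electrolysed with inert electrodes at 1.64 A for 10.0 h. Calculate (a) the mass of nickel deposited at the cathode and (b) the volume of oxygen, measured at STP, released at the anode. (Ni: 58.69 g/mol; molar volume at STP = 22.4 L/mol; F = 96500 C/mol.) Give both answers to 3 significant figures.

18.0 g Ni; 3.43 L O₂

Q = 1.64 × 36000 = 59040 C; n(e⁻) = 59040 / 96500 = 0.6118 mol
Cathode: Ni²⁺ + 2e⁻ → Ni → n(Ni) = 0.6118/2 = 0.3059 mol → 18.0 g
Anode: 2H₂O → O₂ + 4H⁺ + 4e⁻ → n(O₂) = 0.6118/4 = 0.1530 mol → 3.43 L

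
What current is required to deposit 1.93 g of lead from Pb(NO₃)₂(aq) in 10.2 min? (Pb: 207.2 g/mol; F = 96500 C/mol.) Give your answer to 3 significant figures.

2.94 A

n(Pb) = 1.93 / 207.2 = 0.009315 mol
Pb²⁺ + 2e⁻ → Pb, so n(e⁻) = 2 × 0.009315 = 0.01863 mol
Q = 0.01863 × 96500 = 1798 C
I = Q / t = 1798 / 612 s = 2.94 A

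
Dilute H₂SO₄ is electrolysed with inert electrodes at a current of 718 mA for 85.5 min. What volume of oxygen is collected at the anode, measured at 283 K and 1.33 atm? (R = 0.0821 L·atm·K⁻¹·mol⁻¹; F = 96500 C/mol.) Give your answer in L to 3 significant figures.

Q = 0.718 A × 5130 s = 3683 C
n(e⁻) = 3683 / 96500 = 0.03817 mol
2H₂O → O₂ + 4H⁺ + 4e⁻, so n(O₂) = 0.03817 / 4 = 0.009543 mol
V = nRT/P = 0.009543 × 0.0821 × 283 / 1.33 = 0.1667 L

0.167 L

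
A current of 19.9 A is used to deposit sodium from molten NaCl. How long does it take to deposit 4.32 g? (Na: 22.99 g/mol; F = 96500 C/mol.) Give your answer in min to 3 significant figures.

15.2 min

n(Na) = 4.32 / 22.99 = 0.1879 mol
Na⁺ + e⁻ → Na, so n(e⁻) = 0.1879 mol
Q = 0.1879 × 96500 = 18130 C
t = Q / I = 18130 / 19.9 = 911.1 s = 15.2 min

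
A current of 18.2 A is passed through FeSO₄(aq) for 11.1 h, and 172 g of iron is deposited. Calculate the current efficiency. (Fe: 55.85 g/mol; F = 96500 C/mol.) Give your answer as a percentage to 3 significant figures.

81.7%

Q = 18.2 × 39960 = 7.273×10^5 C
n(e⁻) = 7.273×10^5 / 96500 = 7.537 mol
Fe²⁺ + 2e⁻ → Fe, so theoretical n(Fe) = 3.769 mol → 210.5 g
Efficiency = 172 / 210.5 = 0.8171 = 81.7%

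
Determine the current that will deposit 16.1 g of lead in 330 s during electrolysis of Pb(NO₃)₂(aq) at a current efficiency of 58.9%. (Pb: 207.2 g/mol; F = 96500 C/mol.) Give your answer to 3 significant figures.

n(Pb) = 16.1 / 207.2 = 0.07770 mol
Pb²⁺ + 2e⁻ → Pb, so n(e⁻) = 2 × 0.07770 = 0.1554 mol
Q = 0.1554 × 96500 / 0.589 = 25460 C
I = Q / t = 25460 / 330 s = 77.2 A

77.2 A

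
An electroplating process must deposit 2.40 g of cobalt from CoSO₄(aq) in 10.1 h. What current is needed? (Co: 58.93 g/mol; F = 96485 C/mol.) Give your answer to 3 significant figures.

0.216 A

n(Co) = 2.40 / 58.93 = 0.04073 mol
Co²⁺ + 2e⁻ → Co, so n(e⁻) = 2 × 0.04073 = 0.08146 mol
Q = 0.08146 × 96485 = 7860 C
I = Q / t = 7860 / 36360 s = 0.216 A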